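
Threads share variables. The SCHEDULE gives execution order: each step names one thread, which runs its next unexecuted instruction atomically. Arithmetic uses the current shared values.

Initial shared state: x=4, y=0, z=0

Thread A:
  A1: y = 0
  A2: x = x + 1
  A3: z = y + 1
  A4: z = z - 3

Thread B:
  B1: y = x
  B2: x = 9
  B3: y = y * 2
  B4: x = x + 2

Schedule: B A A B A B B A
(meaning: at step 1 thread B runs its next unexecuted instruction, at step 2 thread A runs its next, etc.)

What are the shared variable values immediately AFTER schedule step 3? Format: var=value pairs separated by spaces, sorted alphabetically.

Answer: x=5 y=0 z=0

Derivation:
Step 1: thread B executes B1 (y = x). Shared: x=4 y=4 z=0. PCs: A@0 B@1
Step 2: thread A executes A1 (y = 0). Shared: x=4 y=0 z=0. PCs: A@1 B@1
Step 3: thread A executes A2 (x = x + 1). Shared: x=5 y=0 z=0. PCs: A@2 B@1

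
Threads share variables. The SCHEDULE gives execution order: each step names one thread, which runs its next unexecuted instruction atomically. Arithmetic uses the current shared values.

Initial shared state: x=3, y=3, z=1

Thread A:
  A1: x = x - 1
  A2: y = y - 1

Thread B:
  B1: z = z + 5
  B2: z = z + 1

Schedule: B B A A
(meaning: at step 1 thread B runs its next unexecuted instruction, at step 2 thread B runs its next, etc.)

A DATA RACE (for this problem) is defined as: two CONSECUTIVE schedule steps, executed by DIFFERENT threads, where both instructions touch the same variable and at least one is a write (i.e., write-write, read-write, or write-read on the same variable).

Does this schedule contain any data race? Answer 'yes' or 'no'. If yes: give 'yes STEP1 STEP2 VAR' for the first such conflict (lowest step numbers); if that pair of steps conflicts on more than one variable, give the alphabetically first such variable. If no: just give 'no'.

Answer: no

Derivation:
Steps 1,2: same thread (B). No race.
Steps 2,3: B(r=z,w=z) vs A(r=x,w=x). No conflict.
Steps 3,4: same thread (A). No race.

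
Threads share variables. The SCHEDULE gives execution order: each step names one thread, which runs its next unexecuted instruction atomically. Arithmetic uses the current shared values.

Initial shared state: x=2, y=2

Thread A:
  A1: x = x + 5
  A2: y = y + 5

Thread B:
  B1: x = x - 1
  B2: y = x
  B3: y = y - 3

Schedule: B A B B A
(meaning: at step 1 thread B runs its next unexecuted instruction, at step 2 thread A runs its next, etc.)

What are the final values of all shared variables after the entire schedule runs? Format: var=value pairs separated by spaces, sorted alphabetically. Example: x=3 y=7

Step 1: thread B executes B1 (x = x - 1). Shared: x=1 y=2. PCs: A@0 B@1
Step 2: thread A executes A1 (x = x + 5). Shared: x=6 y=2. PCs: A@1 B@1
Step 3: thread B executes B2 (y = x). Shared: x=6 y=6. PCs: A@1 B@2
Step 4: thread B executes B3 (y = y - 3). Shared: x=6 y=3. PCs: A@1 B@3
Step 5: thread A executes A2 (y = y + 5). Shared: x=6 y=8. PCs: A@2 B@3

Answer: x=6 y=8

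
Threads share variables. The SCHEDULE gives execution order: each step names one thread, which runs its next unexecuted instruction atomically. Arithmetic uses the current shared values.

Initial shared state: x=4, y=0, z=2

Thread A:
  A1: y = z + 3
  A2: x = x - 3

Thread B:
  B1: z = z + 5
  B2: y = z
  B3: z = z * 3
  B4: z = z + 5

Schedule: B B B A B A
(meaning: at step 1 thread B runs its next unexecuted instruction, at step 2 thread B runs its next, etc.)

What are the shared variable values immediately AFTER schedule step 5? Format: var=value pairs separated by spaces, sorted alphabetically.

Step 1: thread B executes B1 (z = z + 5). Shared: x=4 y=0 z=7. PCs: A@0 B@1
Step 2: thread B executes B2 (y = z). Shared: x=4 y=7 z=7. PCs: A@0 B@2
Step 3: thread B executes B3 (z = z * 3). Shared: x=4 y=7 z=21. PCs: A@0 B@3
Step 4: thread A executes A1 (y = z + 3). Shared: x=4 y=24 z=21. PCs: A@1 B@3
Step 5: thread B executes B4 (z = z + 5). Shared: x=4 y=24 z=26. PCs: A@1 B@4

Answer: x=4 y=24 z=26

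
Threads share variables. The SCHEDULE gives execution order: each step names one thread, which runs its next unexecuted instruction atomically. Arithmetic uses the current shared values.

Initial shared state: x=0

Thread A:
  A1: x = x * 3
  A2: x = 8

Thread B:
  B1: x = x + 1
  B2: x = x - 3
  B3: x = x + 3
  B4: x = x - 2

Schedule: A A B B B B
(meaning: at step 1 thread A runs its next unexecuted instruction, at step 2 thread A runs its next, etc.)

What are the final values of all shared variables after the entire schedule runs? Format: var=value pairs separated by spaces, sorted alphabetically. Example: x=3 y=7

Answer: x=7

Derivation:
Step 1: thread A executes A1 (x = x * 3). Shared: x=0. PCs: A@1 B@0
Step 2: thread A executes A2 (x = 8). Shared: x=8. PCs: A@2 B@0
Step 3: thread B executes B1 (x = x + 1). Shared: x=9. PCs: A@2 B@1
Step 4: thread B executes B2 (x = x - 3). Shared: x=6. PCs: A@2 B@2
Step 5: thread B executes B3 (x = x + 3). Shared: x=9. PCs: A@2 B@3
Step 6: thread B executes B4 (x = x - 2). Shared: x=7. PCs: A@2 B@4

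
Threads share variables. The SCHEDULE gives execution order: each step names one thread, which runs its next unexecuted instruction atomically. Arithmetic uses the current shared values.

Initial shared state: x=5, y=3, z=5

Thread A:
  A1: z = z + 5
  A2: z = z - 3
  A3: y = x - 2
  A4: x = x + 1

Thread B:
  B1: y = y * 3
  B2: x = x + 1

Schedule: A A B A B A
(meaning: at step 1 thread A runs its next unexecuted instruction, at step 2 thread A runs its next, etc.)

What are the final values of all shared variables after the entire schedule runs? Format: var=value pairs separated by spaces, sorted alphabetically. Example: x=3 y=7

Answer: x=7 y=3 z=7

Derivation:
Step 1: thread A executes A1 (z = z + 5). Shared: x=5 y=3 z=10. PCs: A@1 B@0
Step 2: thread A executes A2 (z = z - 3). Shared: x=5 y=3 z=7. PCs: A@2 B@0
Step 3: thread B executes B1 (y = y * 3). Shared: x=5 y=9 z=7. PCs: A@2 B@1
Step 4: thread A executes A3 (y = x - 2). Shared: x=5 y=3 z=7. PCs: A@3 B@1
Step 5: thread B executes B2 (x = x + 1). Shared: x=6 y=3 z=7. PCs: A@3 B@2
Step 6: thread A executes A4 (x = x + 1). Shared: x=7 y=3 z=7. PCs: A@4 B@2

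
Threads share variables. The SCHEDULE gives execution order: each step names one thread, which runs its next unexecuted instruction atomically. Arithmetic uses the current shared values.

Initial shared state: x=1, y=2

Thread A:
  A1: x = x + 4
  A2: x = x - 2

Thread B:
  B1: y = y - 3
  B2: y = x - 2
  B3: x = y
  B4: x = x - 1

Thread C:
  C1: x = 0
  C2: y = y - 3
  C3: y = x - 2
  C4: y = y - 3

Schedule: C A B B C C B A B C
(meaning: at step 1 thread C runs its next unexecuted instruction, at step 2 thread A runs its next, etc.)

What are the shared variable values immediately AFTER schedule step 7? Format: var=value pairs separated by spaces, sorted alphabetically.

Answer: x=2 y=2

Derivation:
Step 1: thread C executes C1 (x = 0). Shared: x=0 y=2. PCs: A@0 B@0 C@1
Step 2: thread A executes A1 (x = x + 4). Shared: x=4 y=2. PCs: A@1 B@0 C@1
Step 3: thread B executes B1 (y = y - 3). Shared: x=4 y=-1. PCs: A@1 B@1 C@1
Step 4: thread B executes B2 (y = x - 2). Shared: x=4 y=2. PCs: A@1 B@2 C@1
Step 5: thread C executes C2 (y = y - 3). Shared: x=4 y=-1. PCs: A@1 B@2 C@2
Step 6: thread C executes C3 (y = x - 2). Shared: x=4 y=2. PCs: A@1 B@2 C@3
Step 7: thread B executes B3 (x = y). Shared: x=2 y=2. PCs: A@1 B@3 C@3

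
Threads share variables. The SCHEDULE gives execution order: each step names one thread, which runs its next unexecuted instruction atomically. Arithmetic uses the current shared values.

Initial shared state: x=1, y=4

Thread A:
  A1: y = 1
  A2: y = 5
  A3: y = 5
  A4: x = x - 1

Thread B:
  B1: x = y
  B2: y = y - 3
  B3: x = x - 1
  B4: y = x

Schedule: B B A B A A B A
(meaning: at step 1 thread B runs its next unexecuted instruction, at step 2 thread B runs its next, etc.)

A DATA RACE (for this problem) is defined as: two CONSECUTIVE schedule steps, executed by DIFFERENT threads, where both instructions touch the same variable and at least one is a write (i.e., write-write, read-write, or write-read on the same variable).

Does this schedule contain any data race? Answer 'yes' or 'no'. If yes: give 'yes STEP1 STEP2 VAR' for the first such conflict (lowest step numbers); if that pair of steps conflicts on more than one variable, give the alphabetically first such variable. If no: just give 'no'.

Steps 1,2: same thread (B). No race.
Steps 2,3: B(y = y - 3) vs A(y = 1). RACE on y (W-W).
Steps 3,4: A(r=-,w=y) vs B(r=x,w=x). No conflict.
Steps 4,5: B(r=x,w=x) vs A(r=-,w=y). No conflict.
Steps 5,6: same thread (A). No race.
Steps 6,7: A(y = 5) vs B(y = x). RACE on y (W-W).
Steps 7,8: B(y = x) vs A(x = x - 1). RACE on x (R-W).
First conflict at steps 2,3.

Answer: yes 2 3 y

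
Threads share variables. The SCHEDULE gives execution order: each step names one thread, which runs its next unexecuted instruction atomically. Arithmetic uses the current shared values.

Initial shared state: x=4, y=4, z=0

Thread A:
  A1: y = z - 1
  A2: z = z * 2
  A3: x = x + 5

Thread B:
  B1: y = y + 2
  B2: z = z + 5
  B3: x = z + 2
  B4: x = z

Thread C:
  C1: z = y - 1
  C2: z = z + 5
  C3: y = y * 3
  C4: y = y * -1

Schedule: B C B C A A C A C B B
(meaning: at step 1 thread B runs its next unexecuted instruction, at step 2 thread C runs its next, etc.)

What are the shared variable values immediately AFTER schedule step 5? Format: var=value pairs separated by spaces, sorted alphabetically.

Step 1: thread B executes B1 (y = y + 2). Shared: x=4 y=6 z=0. PCs: A@0 B@1 C@0
Step 2: thread C executes C1 (z = y - 1). Shared: x=4 y=6 z=5. PCs: A@0 B@1 C@1
Step 3: thread B executes B2 (z = z + 5). Shared: x=4 y=6 z=10. PCs: A@0 B@2 C@1
Step 4: thread C executes C2 (z = z + 5). Shared: x=4 y=6 z=15. PCs: A@0 B@2 C@2
Step 5: thread A executes A1 (y = z - 1). Shared: x=4 y=14 z=15. PCs: A@1 B@2 C@2

Answer: x=4 y=14 z=15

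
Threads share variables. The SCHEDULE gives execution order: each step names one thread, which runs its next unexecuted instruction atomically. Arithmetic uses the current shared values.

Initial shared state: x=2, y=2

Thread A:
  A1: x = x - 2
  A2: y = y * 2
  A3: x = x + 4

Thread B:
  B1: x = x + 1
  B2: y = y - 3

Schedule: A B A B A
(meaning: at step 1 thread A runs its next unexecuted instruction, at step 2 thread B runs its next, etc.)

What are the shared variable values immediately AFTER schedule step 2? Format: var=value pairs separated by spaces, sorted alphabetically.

Answer: x=1 y=2

Derivation:
Step 1: thread A executes A1 (x = x - 2). Shared: x=0 y=2. PCs: A@1 B@0
Step 2: thread B executes B1 (x = x + 1). Shared: x=1 y=2. PCs: A@1 B@1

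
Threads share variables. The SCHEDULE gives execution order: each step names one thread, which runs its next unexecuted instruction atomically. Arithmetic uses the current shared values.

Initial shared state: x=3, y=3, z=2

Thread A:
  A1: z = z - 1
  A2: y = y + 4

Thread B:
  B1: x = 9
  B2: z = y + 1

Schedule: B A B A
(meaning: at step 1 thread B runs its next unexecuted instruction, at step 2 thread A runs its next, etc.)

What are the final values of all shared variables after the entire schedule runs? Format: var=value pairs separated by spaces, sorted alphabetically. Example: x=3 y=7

Step 1: thread B executes B1 (x = 9). Shared: x=9 y=3 z=2. PCs: A@0 B@1
Step 2: thread A executes A1 (z = z - 1). Shared: x=9 y=3 z=1. PCs: A@1 B@1
Step 3: thread B executes B2 (z = y + 1). Shared: x=9 y=3 z=4. PCs: A@1 B@2
Step 4: thread A executes A2 (y = y + 4). Shared: x=9 y=7 z=4. PCs: A@2 B@2

Answer: x=9 y=7 z=4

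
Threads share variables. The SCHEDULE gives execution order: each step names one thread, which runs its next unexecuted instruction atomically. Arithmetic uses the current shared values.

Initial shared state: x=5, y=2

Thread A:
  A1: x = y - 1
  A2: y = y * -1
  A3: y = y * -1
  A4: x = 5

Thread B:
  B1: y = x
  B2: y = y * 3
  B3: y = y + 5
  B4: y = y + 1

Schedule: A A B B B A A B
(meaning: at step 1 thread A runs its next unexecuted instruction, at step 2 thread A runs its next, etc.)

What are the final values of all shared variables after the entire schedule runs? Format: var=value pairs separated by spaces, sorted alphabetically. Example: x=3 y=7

Step 1: thread A executes A1 (x = y - 1). Shared: x=1 y=2. PCs: A@1 B@0
Step 2: thread A executes A2 (y = y * -1). Shared: x=1 y=-2. PCs: A@2 B@0
Step 3: thread B executes B1 (y = x). Shared: x=1 y=1. PCs: A@2 B@1
Step 4: thread B executes B2 (y = y * 3). Shared: x=1 y=3. PCs: A@2 B@2
Step 5: thread B executes B3 (y = y + 5). Shared: x=1 y=8. PCs: A@2 B@3
Step 6: thread A executes A3 (y = y * -1). Shared: x=1 y=-8. PCs: A@3 B@3
Step 7: thread A executes A4 (x = 5). Shared: x=5 y=-8. PCs: A@4 B@3
Step 8: thread B executes B4 (y = y + 1). Shared: x=5 y=-7. PCs: A@4 B@4

Answer: x=5 y=-7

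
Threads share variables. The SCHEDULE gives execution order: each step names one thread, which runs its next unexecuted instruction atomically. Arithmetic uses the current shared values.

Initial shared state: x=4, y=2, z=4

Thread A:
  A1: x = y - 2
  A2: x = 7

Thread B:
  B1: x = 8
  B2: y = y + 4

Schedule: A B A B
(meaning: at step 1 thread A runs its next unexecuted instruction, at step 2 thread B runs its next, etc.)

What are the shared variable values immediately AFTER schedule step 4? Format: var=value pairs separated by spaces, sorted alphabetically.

Answer: x=7 y=6 z=4

Derivation:
Step 1: thread A executes A1 (x = y - 2). Shared: x=0 y=2 z=4. PCs: A@1 B@0
Step 2: thread B executes B1 (x = 8). Shared: x=8 y=2 z=4. PCs: A@1 B@1
Step 3: thread A executes A2 (x = 7). Shared: x=7 y=2 z=4. PCs: A@2 B@1
Step 4: thread B executes B2 (y = y + 4). Shared: x=7 y=6 z=4. PCs: A@2 B@2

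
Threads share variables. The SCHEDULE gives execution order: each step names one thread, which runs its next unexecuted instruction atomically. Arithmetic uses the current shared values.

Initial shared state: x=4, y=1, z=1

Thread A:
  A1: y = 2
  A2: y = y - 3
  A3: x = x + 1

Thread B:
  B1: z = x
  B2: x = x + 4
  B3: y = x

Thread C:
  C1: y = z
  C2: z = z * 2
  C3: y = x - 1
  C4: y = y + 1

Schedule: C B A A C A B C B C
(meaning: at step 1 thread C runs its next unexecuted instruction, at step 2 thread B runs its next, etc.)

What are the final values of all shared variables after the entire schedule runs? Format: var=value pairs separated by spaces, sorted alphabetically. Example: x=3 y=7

Answer: x=9 y=10 z=8

Derivation:
Step 1: thread C executes C1 (y = z). Shared: x=4 y=1 z=1. PCs: A@0 B@0 C@1
Step 2: thread B executes B1 (z = x). Shared: x=4 y=1 z=4. PCs: A@0 B@1 C@1
Step 3: thread A executes A1 (y = 2). Shared: x=4 y=2 z=4. PCs: A@1 B@1 C@1
Step 4: thread A executes A2 (y = y - 3). Shared: x=4 y=-1 z=4. PCs: A@2 B@1 C@1
Step 5: thread C executes C2 (z = z * 2). Shared: x=4 y=-1 z=8. PCs: A@2 B@1 C@2
Step 6: thread A executes A3 (x = x + 1). Shared: x=5 y=-1 z=8. PCs: A@3 B@1 C@2
Step 7: thread B executes B2 (x = x + 4). Shared: x=9 y=-1 z=8. PCs: A@3 B@2 C@2
Step 8: thread C executes C3 (y = x - 1). Shared: x=9 y=8 z=8. PCs: A@3 B@2 C@3
Step 9: thread B executes B3 (y = x). Shared: x=9 y=9 z=8. PCs: A@3 B@3 C@3
Step 10: thread C executes C4 (y = y + 1). Shared: x=9 y=10 z=8. PCs: A@3 B@3 C@4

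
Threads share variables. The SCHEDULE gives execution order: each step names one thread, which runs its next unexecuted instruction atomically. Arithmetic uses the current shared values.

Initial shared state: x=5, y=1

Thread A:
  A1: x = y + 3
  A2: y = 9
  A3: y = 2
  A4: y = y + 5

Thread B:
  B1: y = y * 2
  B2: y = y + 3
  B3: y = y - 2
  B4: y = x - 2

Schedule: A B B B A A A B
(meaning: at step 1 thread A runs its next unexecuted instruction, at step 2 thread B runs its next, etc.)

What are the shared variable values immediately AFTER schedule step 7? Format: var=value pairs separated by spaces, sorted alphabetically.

Answer: x=4 y=7

Derivation:
Step 1: thread A executes A1 (x = y + 3). Shared: x=4 y=1. PCs: A@1 B@0
Step 2: thread B executes B1 (y = y * 2). Shared: x=4 y=2. PCs: A@1 B@1
Step 3: thread B executes B2 (y = y + 3). Shared: x=4 y=5. PCs: A@1 B@2
Step 4: thread B executes B3 (y = y - 2). Shared: x=4 y=3. PCs: A@1 B@3
Step 5: thread A executes A2 (y = 9). Shared: x=4 y=9. PCs: A@2 B@3
Step 6: thread A executes A3 (y = 2). Shared: x=4 y=2. PCs: A@3 B@3
Step 7: thread A executes A4 (y = y + 5). Shared: x=4 y=7. PCs: A@4 B@3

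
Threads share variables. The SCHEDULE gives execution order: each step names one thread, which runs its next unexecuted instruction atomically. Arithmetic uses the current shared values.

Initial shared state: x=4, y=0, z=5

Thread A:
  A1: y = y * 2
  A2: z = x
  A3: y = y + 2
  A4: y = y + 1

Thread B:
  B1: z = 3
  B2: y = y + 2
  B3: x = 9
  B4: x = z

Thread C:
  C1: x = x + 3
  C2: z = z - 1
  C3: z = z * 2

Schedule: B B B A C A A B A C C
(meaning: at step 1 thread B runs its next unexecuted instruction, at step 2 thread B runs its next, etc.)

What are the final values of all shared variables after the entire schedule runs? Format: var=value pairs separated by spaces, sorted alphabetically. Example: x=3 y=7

Step 1: thread B executes B1 (z = 3). Shared: x=4 y=0 z=3. PCs: A@0 B@1 C@0
Step 2: thread B executes B2 (y = y + 2). Shared: x=4 y=2 z=3. PCs: A@0 B@2 C@0
Step 3: thread B executes B3 (x = 9). Shared: x=9 y=2 z=3. PCs: A@0 B@3 C@0
Step 4: thread A executes A1 (y = y * 2). Shared: x=9 y=4 z=3. PCs: A@1 B@3 C@0
Step 5: thread C executes C1 (x = x + 3). Shared: x=12 y=4 z=3. PCs: A@1 B@3 C@1
Step 6: thread A executes A2 (z = x). Shared: x=12 y=4 z=12. PCs: A@2 B@3 C@1
Step 7: thread A executes A3 (y = y + 2). Shared: x=12 y=6 z=12. PCs: A@3 B@3 C@1
Step 8: thread B executes B4 (x = z). Shared: x=12 y=6 z=12. PCs: A@3 B@4 C@1
Step 9: thread A executes A4 (y = y + 1). Shared: x=12 y=7 z=12. PCs: A@4 B@4 C@1
Step 10: thread C executes C2 (z = z - 1). Shared: x=12 y=7 z=11. PCs: A@4 B@4 C@2
Step 11: thread C executes C3 (z = z * 2). Shared: x=12 y=7 z=22. PCs: A@4 B@4 C@3

Answer: x=12 y=7 z=22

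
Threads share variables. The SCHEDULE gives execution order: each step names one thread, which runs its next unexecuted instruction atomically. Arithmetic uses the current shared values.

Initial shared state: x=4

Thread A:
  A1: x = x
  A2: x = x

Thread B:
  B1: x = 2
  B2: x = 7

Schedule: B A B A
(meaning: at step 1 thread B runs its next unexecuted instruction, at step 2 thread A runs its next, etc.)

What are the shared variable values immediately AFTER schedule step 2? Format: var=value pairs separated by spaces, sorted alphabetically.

Answer: x=2

Derivation:
Step 1: thread B executes B1 (x = 2). Shared: x=2. PCs: A@0 B@1
Step 2: thread A executes A1 (x = x). Shared: x=2. PCs: A@1 B@1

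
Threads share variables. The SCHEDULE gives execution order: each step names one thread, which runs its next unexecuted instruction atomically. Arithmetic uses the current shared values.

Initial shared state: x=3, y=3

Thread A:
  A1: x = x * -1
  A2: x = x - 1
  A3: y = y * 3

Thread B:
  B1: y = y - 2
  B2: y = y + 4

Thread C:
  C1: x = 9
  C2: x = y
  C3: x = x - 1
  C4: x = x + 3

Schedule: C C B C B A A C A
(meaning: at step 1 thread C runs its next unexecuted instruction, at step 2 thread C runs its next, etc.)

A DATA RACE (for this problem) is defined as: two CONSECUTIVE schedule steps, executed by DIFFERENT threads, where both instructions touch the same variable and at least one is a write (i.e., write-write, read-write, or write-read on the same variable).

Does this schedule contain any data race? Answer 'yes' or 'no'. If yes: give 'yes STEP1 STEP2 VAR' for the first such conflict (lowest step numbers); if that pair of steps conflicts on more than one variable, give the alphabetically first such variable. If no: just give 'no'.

Answer: yes 2 3 y

Derivation:
Steps 1,2: same thread (C). No race.
Steps 2,3: C(x = y) vs B(y = y - 2). RACE on y (R-W).
Steps 3,4: B(r=y,w=y) vs C(r=x,w=x). No conflict.
Steps 4,5: C(r=x,w=x) vs B(r=y,w=y). No conflict.
Steps 5,6: B(r=y,w=y) vs A(r=x,w=x). No conflict.
Steps 6,7: same thread (A). No race.
Steps 7,8: A(x = x - 1) vs C(x = x + 3). RACE on x (W-W).
Steps 8,9: C(r=x,w=x) vs A(r=y,w=y). No conflict.
First conflict at steps 2,3.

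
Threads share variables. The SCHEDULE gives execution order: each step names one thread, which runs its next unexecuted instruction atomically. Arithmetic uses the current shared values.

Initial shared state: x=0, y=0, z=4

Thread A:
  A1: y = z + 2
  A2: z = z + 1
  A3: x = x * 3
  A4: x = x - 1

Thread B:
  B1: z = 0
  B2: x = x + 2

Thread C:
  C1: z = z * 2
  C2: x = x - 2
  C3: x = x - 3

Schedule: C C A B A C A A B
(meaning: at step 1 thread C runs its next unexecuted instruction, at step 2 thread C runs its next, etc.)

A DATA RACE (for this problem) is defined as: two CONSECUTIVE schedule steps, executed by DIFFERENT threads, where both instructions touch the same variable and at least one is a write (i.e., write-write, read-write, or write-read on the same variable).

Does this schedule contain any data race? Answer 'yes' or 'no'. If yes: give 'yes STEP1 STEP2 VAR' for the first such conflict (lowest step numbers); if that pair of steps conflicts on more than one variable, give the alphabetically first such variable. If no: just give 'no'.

Steps 1,2: same thread (C). No race.
Steps 2,3: C(r=x,w=x) vs A(r=z,w=y). No conflict.
Steps 3,4: A(y = z + 2) vs B(z = 0). RACE on z (R-W).
Steps 4,5: B(z = 0) vs A(z = z + 1). RACE on z (W-W).
Steps 5,6: A(r=z,w=z) vs C(r=x,w=x). No conflict.
Steps 6,7: C(x = x - 3) vs A(x = x * 3). RACE on x (W-W).
Steps 7,8: same thread (A). No race.
Steps 8,9: A(x = x - 1) vs B(x = x + 2). RACE on x (W-W).
First conflict at steps 3,4.

Answer: yes 3 4 z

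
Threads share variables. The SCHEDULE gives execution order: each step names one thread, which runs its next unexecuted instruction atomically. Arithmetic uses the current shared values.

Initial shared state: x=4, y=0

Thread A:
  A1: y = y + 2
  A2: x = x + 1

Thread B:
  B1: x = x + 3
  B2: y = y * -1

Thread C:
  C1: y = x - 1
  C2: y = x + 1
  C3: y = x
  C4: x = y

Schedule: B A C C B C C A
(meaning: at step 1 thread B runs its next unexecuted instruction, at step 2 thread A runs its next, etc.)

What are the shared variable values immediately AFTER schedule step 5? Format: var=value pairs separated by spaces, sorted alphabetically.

Step 1: thread B executes B1 (x = x + 3). Shared: x=7 y=0. PCs: A@0 B@1 C@0
Step 2: thread A executes A1 (y = y + 2). Shared: x=7 y=2. PCs: A@1 B@1 C@0
Step 3: thread C executes C1 (y = x - 1). Shared: x=7 y=6. PCs: A@1 B@1 C@1
Step 4: thread C executes C2 (y = x + 1). Shared: x=7 y=8. PCs: A@1 B@1 C@2
Step 5: thread B executes B2 (y = y * -1). Shared: x=7 y=-8. PCs: A@1 B@2 C@2

Answer: x=7 y=-8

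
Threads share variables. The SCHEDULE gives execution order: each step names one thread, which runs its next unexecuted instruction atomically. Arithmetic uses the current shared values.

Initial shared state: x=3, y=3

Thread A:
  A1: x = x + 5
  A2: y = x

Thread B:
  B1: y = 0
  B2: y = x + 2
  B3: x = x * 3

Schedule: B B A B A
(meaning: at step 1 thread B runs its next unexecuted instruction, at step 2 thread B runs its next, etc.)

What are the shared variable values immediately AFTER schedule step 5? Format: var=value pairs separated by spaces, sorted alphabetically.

Answer: x=24 y=24

Derivation:
Step 1: thread B executes B1 (y = 0). Shared: x=3 y=0. PCs: A@0 B@1
Step 2: thread B executes B2 (y = x + 2). Shared: x=3 y=5. PCs: A@0 B@2
Step 3: thread A executes A1 (x = x + 5). Shared: x=8 y=5. PCs: A@1 B@2
Step 4: thread B executes B3 (x = x * 3). Shared: x=24 y=5. PCs: A@1 B@3
Step 5: thread A executes A2 (y = x). Shared: x=24 y=24. PCs: A@2 B@3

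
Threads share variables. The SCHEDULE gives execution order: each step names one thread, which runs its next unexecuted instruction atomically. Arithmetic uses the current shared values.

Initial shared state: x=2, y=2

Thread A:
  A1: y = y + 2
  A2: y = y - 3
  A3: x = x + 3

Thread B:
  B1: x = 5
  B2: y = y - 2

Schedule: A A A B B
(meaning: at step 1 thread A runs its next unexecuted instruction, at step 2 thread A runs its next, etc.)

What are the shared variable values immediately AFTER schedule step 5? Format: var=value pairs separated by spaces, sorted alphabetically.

Answer: x=5 y=-1

Derivation:
Step 1: thread A executes A1 (y = y + 2). Shared: x=2 y=4. PCs: A@1 B@0
Step 2: thread A executes A2 (y = y - 3). Shared: x=2 y=1. PCs: A@2 B@0
Step 3: thread A executes A3 (x = x + 3). Shared: x=5 y=1. PCs: A@3 B@0
Step 4: thread B executes B1 (x = 5). Shared: x=5 y=1. PCs: A@3 B@1
Step 5: thread B executes B2 (y = y - 2). Shared: x=5 y=-1. PCs: A@3 B@2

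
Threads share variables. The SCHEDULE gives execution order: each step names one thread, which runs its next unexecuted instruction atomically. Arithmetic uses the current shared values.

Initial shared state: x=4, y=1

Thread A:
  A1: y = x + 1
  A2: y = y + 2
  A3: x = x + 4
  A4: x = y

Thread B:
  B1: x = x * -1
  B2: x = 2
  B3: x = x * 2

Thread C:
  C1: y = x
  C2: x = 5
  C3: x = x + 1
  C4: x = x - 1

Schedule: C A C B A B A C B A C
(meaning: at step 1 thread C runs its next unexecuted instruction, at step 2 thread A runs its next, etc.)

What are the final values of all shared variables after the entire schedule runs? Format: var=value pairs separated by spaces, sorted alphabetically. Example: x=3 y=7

Answer: x=6 y=7

Derivation:
Step 1: thread C executes C1 (y = x). Shared: x=4 y=4. PCs: A@0 B@0 C@1
Step 2: thread A executes A1 (y = x + 1). Shared: x=4 y=5. PCs: A@1 B@0 C@1
Step 3: thread C executes C2 (x = 5). Shared: x=5 y=5. PCs: A@1 B@0 C@2
Step 4: thread B executes B1 (x = x * -1). Shared: x=-5 y=5. PCs: A@1 B@1 C@2
Step 5: thread A executes A2 (y = y + 2). Shared: x=-5 y=7. PCs: A@2 B@1 C@2
Step 6: thread B executes B2 (x = 2). Shared: x=2 y=7. PCs: A@2 B@2 C@2
Step 7: thread A executes A3 (x = x + 4). Shared: x=6 y=7. PCs: A@3 B@2 C@2
Step 8: thread C executes C3 (x = x + 1). Shared: x=7 y=7. PCs: A@3 B@2 C@3
Step 9: thread B executes B3 (x = x * 2). Shared: x=14 y=7. PCs: A@3 B@3 C@3
Step 10: thread A executes A4 (x = y). Shared: x=7 y=7. PCs: A@4 B@3 C@3
Step 11: thread C executes C4 (x = x - 1). Shared: x=6 y=7. PCs: A@4 B@3 C@4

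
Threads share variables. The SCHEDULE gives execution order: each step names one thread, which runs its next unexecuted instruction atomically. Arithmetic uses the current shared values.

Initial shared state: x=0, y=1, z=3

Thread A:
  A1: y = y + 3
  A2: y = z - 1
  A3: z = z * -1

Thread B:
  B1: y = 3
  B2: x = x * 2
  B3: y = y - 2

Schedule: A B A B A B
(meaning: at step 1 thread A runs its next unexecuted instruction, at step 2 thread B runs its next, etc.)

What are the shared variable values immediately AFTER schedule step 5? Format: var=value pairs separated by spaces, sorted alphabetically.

Step 1: thread A executes A1 (y = y + 3). Shared: x=0 y=4 z=3. PCs: A@1 B@0
Step 2: thread B executes B1 (y = 3). Shared: x=0 y=3 z=3. PCs: A@1 B@1
Step 3: thread A executes A2 (y = z - 1). Shared: x=0 y=2 z=3. PCs: A@2 B@1
Step 4: thread B executes B2 (x = x * 2). Shared: x=0 y=2 z=3. PCs: A@2 B@2
Step 5: thread A executes A3 (z = z * -1). Shared: x=0 y=2 z=-3. PCs: A@3 B@2

Answer: x=0 y=2 z=-3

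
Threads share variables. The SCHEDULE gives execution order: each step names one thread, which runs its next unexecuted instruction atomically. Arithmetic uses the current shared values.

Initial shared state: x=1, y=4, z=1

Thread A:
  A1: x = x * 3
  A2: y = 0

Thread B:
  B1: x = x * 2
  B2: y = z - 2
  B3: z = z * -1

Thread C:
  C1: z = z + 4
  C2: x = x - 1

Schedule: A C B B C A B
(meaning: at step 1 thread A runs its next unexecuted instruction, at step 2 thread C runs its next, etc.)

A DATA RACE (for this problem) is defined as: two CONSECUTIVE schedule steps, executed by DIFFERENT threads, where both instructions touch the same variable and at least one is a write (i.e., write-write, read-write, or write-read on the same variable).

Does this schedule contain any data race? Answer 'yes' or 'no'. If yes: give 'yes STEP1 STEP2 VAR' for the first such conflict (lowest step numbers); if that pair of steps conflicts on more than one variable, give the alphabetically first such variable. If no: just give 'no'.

Answer: no

Derivation:
Steps 1,2: A(r=x,w=x) vs C(r=z,w=z). No conflict.
Steps 2,3: C(r=z,w=z) vs B(r=x,w=x). No conflict.
Steps 3,4: same thread (B). No race.
Steps 4,5: B(r=z,w=y) vs C(r=x,w=x). No conflict.
Steps 5,6: C(r=x,w=x) vs A(r=-,w=y). No conflict.
Steps 6,7: A(r=-,w=y) vs B(r=z,w=z). No conflict.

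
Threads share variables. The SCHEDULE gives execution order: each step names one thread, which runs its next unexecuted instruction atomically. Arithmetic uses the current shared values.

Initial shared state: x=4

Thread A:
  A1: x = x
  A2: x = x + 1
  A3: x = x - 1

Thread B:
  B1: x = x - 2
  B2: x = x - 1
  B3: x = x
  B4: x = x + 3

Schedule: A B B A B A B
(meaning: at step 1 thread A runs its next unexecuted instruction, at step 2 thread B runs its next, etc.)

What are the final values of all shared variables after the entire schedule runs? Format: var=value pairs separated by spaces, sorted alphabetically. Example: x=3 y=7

Step 1: thread A executes A1 (x = x). Shared: x=4. PCs: A@1 B@0
Step 2: thread B executes B1 (x = x - 2). Shared: x=2. PCs: A@1 B@1
Step 3: thread B executes B2 (x = x - 1). Shared: x=1. PCs: A@1 B@2
Step 4: thread A executes A2 (x = x + 1). Shared: x=2. PCs: A@2 B@2
Step 5: thread B executes B3 (x = x). Shared: x=2. PCs: A@2 B@3
Step 6: thread A executes A3 (x = x - 1). Shared: x=1. PCs: A@3 B@3
Step 7: thread B executes B4 (x = x + 3). Shared: x=4. PCs: A@3 B@4

Answer: x=4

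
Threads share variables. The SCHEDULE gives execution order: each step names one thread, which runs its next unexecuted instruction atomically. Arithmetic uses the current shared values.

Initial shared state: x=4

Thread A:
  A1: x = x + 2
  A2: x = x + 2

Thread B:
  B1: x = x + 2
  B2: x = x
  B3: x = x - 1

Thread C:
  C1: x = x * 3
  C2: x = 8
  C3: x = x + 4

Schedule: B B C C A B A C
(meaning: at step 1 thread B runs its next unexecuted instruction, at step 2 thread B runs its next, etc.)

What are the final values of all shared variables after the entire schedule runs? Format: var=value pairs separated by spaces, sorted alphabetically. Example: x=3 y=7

Step 1: thread B executes B1 (x = x + 2). Shared: x=6. PCs: A@0 B@1 C@0
Step 2: thread B executes B2 (x = x). Shared: x=6. PCs: A@0 B@2 C@0
Step 3: thread C executes C1 (x = x * 3). Shared: x=18. PCs: A@0 B@2 C@1
Step 4: thread C executes C2 (x = 8). Shared: x=8. PCs: A@0 B@2 C@2
Step 5: thread A executes A1 (x = x + 2). Shared: x=10. PCs: A@1 B@2 C@2
Step 6: thread B executes B3 (x = x - 1). Shared: x=9. PCs: A@1 B@3 C@2
Step 7: thread A executes A2 (x = x + 2). Shared: x=11. PCs: A@2 B@3 C@2
Step 8: thread C executes C3 (x = x + 4). Shared: x=15. PCs: A@2 B@3 C@3

Answer: x=15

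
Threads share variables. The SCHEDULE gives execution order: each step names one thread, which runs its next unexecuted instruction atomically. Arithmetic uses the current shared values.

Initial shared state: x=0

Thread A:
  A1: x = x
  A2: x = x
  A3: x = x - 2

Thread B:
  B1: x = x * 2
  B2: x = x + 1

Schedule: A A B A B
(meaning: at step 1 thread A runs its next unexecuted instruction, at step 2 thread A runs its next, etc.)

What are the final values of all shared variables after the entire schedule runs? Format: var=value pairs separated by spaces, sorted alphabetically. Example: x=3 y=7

Answer: x=-1

Derivation:
Step 1: thread A executes A1 (x = x). Shared: x=0. PCs: A@1 B@0
Step 2: thread A executes A2 (x = x). Shared: x=0. PCs: A@2 B@0
Step 3: thread B executes B1 (x = x * 2). Shared: x=0. PCs: A@2 B@1
Step 4: thread A executes A3 (x = x - 2). Shared: x=-2. PCs: A@3 B@1
Step 5: thread B executes B2 (x = x + 1). Shared: x=-1. PCs: A@3 B@2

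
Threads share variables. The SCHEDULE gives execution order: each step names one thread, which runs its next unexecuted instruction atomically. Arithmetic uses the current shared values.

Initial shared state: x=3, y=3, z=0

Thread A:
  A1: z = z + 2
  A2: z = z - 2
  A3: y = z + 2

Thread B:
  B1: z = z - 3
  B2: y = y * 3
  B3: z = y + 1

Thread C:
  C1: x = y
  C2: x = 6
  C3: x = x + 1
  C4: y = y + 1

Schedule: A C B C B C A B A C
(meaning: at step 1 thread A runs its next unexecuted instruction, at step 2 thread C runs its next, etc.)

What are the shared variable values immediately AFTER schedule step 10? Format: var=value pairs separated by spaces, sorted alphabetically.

Step 1: thread A executes A1 (z = z + 2). Shared: x=3 y=3 z=2. PCs: A@1 B@0 C@0
Step 2: thread C executes C1 (x = y). Shared: x=3 y=3 z=2. PCs: A@1 B@0 C@1
Step 3: thread B executes B1 (z = z - 3). Shared: x=3 y=3 z=-1. PCs: A@1 B@1 C@1
Step 4: thread C executes C2 (x = 6). Shared: x=6 y=3 z=-1. PCs: A@1 B@1 C@2
Step 5: thread B executes B2 (y = y * 3). Shared: x=6 y=9 z=-1. PCs: A@1 B@2 C@2
Step 6: thread C executes C3 (x = x + 1). Shared: x=7 y=9 z=-1. PCs: A@1 B@2 C@3
Step 7: thread A executes A2 (z = z - 2). Shared: x=7 y=9 z=-3. PCs: A@2 B@2 C@3
Step 8: thread B executes B3 (z = y + 1). Shared: x=7 y=9 z=10. PCs: A@2 B@3 C@3
Step 9: thread A executes A3 (y = z + 2). Shared: x=7 y=12 z=10. PCs: A@3 B@3 C@3
Step 10: thread C executes C4 (y = y + 1). Shared: x=7 y=13 z=10. PCs: A@3 B@3 C@4

Answer: x=7 y=13 z=10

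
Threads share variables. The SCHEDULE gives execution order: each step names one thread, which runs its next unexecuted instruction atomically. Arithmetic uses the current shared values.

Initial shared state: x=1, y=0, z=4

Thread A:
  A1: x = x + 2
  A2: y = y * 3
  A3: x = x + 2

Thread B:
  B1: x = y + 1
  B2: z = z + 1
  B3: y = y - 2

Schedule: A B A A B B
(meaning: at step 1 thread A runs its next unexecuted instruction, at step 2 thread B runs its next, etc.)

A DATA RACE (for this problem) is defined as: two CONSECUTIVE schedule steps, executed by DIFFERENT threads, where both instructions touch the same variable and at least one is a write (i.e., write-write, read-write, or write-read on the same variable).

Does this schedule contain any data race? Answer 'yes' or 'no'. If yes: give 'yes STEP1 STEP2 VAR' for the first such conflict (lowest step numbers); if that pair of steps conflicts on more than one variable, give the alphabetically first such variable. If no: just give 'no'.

Steps 1,2: A(x = x + 2) vs B(x = y + 1). RACE on x (W-W).
Steps 2,3: B(x = y + 1) vs A(y = y * 3). RACE on y (R-W).
Steps 3,4: same thread (A). No race.
Steps 4,5: A(r=x,w=x) vs B(r=z,w=z). No conflict.
Steps 5,6: same thread (B). No race.
First conflict at steps 1,2.

Answer: yes 1 2 x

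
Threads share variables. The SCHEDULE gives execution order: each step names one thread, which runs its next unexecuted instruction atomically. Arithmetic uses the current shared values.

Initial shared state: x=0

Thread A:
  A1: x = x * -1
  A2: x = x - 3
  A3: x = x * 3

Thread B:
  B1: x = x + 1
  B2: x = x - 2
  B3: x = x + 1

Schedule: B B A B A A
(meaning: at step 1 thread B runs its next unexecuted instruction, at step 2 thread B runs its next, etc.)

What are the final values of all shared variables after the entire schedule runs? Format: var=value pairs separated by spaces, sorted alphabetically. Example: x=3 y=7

Answer: x=-3

Derivation:
Step 1: thread B executes B1 (x = x + 1). Shared: x=1. PCs: A@0 B@1
Step 2: thread B executes B2 (x = x - 2). Shared: x=-1. PCs: A@0 B@2
Step 3: thread A executes A1 (x = x * -1). Shared: x=1. PCs: A@1 B@2
Step 4: thread B executes B3 (x = x + 1). Shared: x=2. PCs: A@1 B@3
Step 5: thread A executes A2 (x = x - 3). Shared: x=-1. PCs: A@2 B@3
Step 6: thread A executes A3 (x = x * 3). Shared: x=-3. PCs: A@3 B@3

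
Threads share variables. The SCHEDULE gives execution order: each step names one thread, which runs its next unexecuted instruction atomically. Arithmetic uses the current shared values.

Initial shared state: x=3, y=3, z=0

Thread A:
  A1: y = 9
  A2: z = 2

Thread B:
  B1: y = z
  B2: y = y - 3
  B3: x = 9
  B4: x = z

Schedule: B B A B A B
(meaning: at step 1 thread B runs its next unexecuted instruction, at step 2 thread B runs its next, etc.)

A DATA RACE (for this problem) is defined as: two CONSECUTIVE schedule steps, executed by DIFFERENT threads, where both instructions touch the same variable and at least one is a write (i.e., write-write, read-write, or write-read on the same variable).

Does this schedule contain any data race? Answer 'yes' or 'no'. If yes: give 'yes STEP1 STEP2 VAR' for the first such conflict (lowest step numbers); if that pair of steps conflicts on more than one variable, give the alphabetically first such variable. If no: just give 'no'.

Steps 1,2: same thread (B). No race.
Steps 2,3: B(y = y - 3) vs A(y = 9). RACE on y (W-W).
Steps 3,4: A(r=-,w=y) vs B(r=-,w=x). No conflict.
Steps 4,5: B(r=-,w=x) vs A(r=-,w=z). No conflict.
Steps 5,6: A(z = 2) vs B(x = z). RACE on z (W-R).
First conflict at steps 2,3.

Answer: yes 2 3 y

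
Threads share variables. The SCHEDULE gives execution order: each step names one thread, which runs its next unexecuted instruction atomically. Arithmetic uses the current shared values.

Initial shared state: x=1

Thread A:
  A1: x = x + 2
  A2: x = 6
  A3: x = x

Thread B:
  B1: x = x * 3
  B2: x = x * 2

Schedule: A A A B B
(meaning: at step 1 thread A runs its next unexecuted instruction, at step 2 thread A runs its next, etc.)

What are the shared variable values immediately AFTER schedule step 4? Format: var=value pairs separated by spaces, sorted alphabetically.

Step 1: thread A executes A1 (x = x + 2). Shared: x=3. PCs: A@1 B@0
Step 2: thread A executes A2 (x = 6). Shared: x=6. PCs: A@2 B@0
Step 3: thread A executes A3 (x = x). Shared: x=6. PCs: A@3 B@0
Step 4: thread B executes B1 (x = x * 3). Shared: x=18. PCs: A@3 B@1

Answer: x=18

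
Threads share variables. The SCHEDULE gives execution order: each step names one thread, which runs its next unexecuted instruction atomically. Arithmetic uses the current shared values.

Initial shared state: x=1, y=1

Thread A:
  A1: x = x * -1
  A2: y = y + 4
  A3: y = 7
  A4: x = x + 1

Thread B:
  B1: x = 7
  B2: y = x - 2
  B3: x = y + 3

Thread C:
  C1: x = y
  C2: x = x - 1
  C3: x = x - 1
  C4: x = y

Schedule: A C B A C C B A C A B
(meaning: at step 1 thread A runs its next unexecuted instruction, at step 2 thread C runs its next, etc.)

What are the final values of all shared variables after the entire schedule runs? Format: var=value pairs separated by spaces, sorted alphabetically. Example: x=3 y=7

Answer: x=10 y=7

Derivation:
Step 1: thread A executes A1 (x = x * -1). Shared: x=-1 y=1. PCs: A@1 B@0 C@0
Step 2: thread C executes C1 (x = y). Shared: x=1 y=1. PCs: A@1 B@0 C@1
Step 3: thread B executes B1 (x = 7). Shared: x=7 y=1. PCs: A@1 B@1 C@1
Step 4: thread A executes A2 (y = y + 4). Shared: x=7 y=5. PCs: A@2 B@1 C@1
Step 5: thread C executes C2 (x = x - 1). Shared: x=6 y=5. PCs: A@2 B@1 C@2
Step 6: thread C executes C3 (x = x - 1). Shared: x=5 y=5. PCs: A@2 B@1 C@3
Step 7: thread B executes B2 (y = x - 2). Shared: x=5 y=3. PCs: A@2 B@2 C@3
Step 8: thread A executes A3 (y = 7). Shared: x=5 y=7. PCs: A@3 B@2 C@3
Step 9: thread C executes C4 (x = y). Shared: x=7 y=7. PCs: A@3 B@2 C@4
Step 10: thread A executes A4 (x = x + 1). Shared: x=8 y=7. PCs: A@4 B@2 C@4
Step 11: thread B executes B3 (x = y + 3). Shared: x=10 y=7. PCs: A@4 B@3 C@4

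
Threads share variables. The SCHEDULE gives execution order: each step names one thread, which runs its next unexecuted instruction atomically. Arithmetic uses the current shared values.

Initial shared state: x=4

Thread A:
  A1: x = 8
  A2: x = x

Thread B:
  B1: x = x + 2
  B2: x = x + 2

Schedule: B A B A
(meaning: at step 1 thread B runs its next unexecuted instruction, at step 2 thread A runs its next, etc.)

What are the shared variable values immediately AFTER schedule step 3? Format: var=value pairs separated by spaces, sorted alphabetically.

Step 1: thread B executes B1 (x = x + 2). Shared: x=6. PCs: A@0 B@1
Step 2: thread A executes A1 (x = 8). Shared: x=8. PCs: A@1 B@1
Step 3: thread B executes B2 (x = x + 2). Shared: x=10. PCs: A@1 B@2

Answer: x=10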